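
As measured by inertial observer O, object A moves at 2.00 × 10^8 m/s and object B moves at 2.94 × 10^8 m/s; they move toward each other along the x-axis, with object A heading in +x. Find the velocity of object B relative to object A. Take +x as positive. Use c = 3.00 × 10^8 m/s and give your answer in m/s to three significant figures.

-2.99 × 10^8 m/s

β_A = 0.667, β_B = -0.980 (dividing each by c = 3.00 × 10^8 m/s).
Transform to A's frame with the inverse velocity-addition law: u' = (u − v)/(1 − uv/c²), taking u = β_B and v = β_A.
u' = (-0.980 − 0.667) / (1 − (0.667)(-0.980)) = -1.6467/1.6533 = -0.9960.
u' = -0.9960 × 3.00 × 10^8 m/s.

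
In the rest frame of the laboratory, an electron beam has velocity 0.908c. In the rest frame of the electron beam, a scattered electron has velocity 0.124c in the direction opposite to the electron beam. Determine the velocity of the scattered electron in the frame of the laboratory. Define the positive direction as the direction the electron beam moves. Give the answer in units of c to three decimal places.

With v = 0.908 and u' = -0.124 (in units of c),
u = (u' + v)/(1 + u'v/c²):
u = (-0.124 + 0.908) / (1 + (-0.124)·0.908) = 0.7840/0.8874 = 0.8835

+0.883c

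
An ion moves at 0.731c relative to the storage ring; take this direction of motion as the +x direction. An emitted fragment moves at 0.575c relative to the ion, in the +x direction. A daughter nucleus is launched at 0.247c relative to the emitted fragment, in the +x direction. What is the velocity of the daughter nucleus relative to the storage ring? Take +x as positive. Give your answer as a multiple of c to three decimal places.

Apply u = (u' + v)/(1 + u'v/c²) successively, working outward toward the storage ring.
Start: velocity of the ion relative to the storage ring = 0.7310c.
Compose with the emitted fragment (u' = 0.575 in the ion frame): u_1 = (0.575 + 0.731) / (1 + 0.575·0.731) = 1.3060/1.4203 = 0.9195.
Compose with the daughter nucleus (u' = 0.247 in the emitted fragment frame): u_2 = (0.247 + 0.920) / (1 + 0.247·0.920) = 1.1665/1.2271 = 0.9506.

0.951c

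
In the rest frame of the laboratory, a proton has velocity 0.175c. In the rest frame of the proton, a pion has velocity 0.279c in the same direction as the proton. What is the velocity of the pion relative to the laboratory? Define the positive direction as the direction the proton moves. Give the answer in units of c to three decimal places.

With v = 0.175 and u' = 0.279 (in units of c),
u = (u' + v)/(1 + u'v/c²):
u = (0.279 + 0.175) / (1 + 0.279·0.175) = 0.4540/1.0488 = 0.4329

0.433c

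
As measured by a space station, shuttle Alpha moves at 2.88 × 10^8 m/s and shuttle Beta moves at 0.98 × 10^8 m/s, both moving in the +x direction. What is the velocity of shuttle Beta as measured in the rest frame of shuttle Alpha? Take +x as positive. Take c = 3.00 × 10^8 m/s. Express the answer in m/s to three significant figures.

β_A = 0.960, β_B = 0.327 (dividing each by c = 3.00 × 10^8 m/s).
Transform to A's frame with the inverse velocity-addition law: u' = (u − v)/(1 − uv/c²), taking u = β_B and v = β_A.
u' = (0.327 − 0.960) / (1 − (0.960)(0.327)) = -0.6333/0.6864 = -0.9227.
u' = -0.9227 × 3.00 × 10^8 m/s.

-2.77 × 10^8 m/s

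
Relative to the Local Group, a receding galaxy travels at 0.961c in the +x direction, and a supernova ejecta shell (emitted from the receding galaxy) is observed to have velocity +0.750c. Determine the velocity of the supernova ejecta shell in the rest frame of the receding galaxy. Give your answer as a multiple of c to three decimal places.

Invert the composition law: u' = (u − v)/(1 − uv/c²).
u' = (0.750 − 0.961) / (1 − (0.750)(0.961)) = -0.2110/0.2792 = -0.7556.

-0.756c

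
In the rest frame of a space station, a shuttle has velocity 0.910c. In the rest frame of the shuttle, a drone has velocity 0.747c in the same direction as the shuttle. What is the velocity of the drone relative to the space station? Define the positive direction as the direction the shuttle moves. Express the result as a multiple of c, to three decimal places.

0.986c

With v = 0.910 and u' = 0.747 (in units of c),
u = (u' + v)/(1 + u'v/c²):
u = (0.747 + 0.910) / (1 + 0.747·0.910) = 1.6570/1.6798 = 0.9864
(Galilean addition would give +1.657c, exceeding c.)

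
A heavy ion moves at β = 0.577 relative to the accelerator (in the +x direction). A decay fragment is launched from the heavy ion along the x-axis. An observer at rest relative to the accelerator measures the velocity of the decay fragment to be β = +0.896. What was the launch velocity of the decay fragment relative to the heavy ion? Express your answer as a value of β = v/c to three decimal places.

Invert the composition law: u' = (u − v)/(1 − uv/c²).
u' = (0.896 − 0.577) / (1 − (0.896)(0.577)) = 0.3190/0.4830 = 0.6604.

β = +0.660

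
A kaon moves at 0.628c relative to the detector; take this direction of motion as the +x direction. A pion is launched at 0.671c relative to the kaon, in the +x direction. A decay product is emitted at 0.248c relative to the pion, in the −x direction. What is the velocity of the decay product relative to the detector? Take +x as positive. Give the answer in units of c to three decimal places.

+0.861c

Apply u = (u' + v)/(1 + u'v/c²) successively, working outward toward the detector.
Start: velocity of the kaon relative to the detector = 0.6280c.
Compose with the pion (u' = 0.671 in the kaon frame): u_1 = (0.671 + 0.628) / (1 + 0.671·0.628) = 1.2990/1.4214 = 0.9139.
Compose with the decay product (u' = -0.248 in the pion frame): u_2 = (-0.248 + 0.914) / (1 + (-0.248)·0.914) = 0.6659/0.7734 = 0.8610.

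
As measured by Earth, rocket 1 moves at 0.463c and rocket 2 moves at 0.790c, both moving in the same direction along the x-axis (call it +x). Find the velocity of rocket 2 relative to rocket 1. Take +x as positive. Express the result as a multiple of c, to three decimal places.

β_A = 0.463, β_B = 0.790.
Transform to A's frame with the inverse velocity-addition law: u' = (u − v)/(1 − uv/c²), taking u = β_B and v = β_A.
u' = (0.790 − 0.463) / (1 − (0.463)(0.790)) = 0.3270/0.6342 = 0.5156.

+0.516c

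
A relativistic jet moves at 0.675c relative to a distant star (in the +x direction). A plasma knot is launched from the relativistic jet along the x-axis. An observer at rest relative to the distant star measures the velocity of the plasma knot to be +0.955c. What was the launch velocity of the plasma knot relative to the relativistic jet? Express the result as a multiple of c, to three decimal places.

Invert the composition law: u' = (u − v)/(1 − uv/c²).
u' = (0.955 − 0.675) / (1 − (0.955)(0.675)) = 0.2800/0.3554 = 0.7879.

+0.788c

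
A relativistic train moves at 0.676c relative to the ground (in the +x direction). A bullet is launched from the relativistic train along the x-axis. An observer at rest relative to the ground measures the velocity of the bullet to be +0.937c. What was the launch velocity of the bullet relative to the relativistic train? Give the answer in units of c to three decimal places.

Invert the composition law: u' = (u − v)/(1 − uv/c²).
u' = (0.937 − 0.676) / (1 − (0.937)(0.676)) = 0.2610/0.3666 = 0.7120.

+0.712c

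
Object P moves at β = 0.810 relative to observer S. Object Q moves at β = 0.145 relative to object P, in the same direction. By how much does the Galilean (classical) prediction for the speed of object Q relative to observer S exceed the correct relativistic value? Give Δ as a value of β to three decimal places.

Galilean: u_cl = 0.145 + 0.810 = 0.9550.
Relativistic: u_rel = (0.145 + 0.810) / (1 + 0.145·0.810) = 0.9550/1.1175 = 0.8546.
Δ = 0.9550 − 0.8546 = 0.1004.

Δ = 0.100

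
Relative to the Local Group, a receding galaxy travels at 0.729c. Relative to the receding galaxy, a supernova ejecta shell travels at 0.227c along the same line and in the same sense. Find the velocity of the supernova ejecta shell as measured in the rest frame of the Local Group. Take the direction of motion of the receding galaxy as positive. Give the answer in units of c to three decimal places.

With v = 0.729 and u' = 0.227 (in units of c),
u = (u' + v)/(1 + u'v/c²):
u = (0.227 + 0.729) / (1 + 0.227·0.729) = 0.9560/1.1655 = 0.8203

0.820c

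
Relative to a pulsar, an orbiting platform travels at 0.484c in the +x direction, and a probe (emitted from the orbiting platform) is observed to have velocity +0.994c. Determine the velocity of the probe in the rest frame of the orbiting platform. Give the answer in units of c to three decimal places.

+0.983c

Invert the composition law: u' = (u − v)/(1 − uv/c²).
u' = (0.994 − 0.484) / (1 − (0.994)(0.484)) = 0.5100/0.5189 = 0.9828.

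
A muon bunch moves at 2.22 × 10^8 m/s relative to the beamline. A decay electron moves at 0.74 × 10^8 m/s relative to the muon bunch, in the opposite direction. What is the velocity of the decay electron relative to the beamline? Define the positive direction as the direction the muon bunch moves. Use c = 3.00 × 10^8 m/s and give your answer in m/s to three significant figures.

In units of c (dividing by 3.00 × 10^8 m/s): v = 0.740, u' = -0.247.
u = (u' + v)/(1 + u'v/c²):
u = (-0.247 + 0.740) / (1 + (-0.247)·0.740) = 0.4933/0.8175 = 0.6035
(Galilean addition would give +0.493c.)
Converting back: u = 0.6035 × 3.00 × 10^8 m/s.

+1.81 × 10^8 m/s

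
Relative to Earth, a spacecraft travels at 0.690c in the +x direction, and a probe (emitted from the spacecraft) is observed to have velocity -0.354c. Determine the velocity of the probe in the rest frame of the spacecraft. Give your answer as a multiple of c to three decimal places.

Invert the composition law: u' = (u − v)/(1 − uv/c²).
u' = (-0.354 − 0.690) / (1 − (-0.354)(0.690)) = -1.0440/1.2443 = -0.8391.

-0.839c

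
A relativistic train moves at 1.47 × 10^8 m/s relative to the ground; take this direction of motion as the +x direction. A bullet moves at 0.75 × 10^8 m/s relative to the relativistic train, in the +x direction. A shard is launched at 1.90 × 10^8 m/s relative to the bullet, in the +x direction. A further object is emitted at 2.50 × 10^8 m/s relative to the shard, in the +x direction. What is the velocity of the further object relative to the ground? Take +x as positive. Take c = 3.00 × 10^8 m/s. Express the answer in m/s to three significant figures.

Apply u = (u' + v)/(1 + u'v/c²) successively, working outward toward the ground.
(Dividing each given speed by c = 3.00 × 10^8 m/s to work in units of c.)
Start: velocity of the relativistic train relative to the ground = 0.4900c.
Compose with the bullet (u' = 0.250 in the relativistic train frame): u_1 = (0.250 + 0.490) / (1 + 0.250·0.490) = 0.7400/1.1225 = 0.6592.
Compose with the shard (u' = 0.633 in the bullet frame): u_2 = (0.633 + 0.659) / (1 + 0.633·0.659) = 1.2926/1.4175 = 0.9119.
Compose with the further object (u' = 0.833 in the shard frame): u_3 = (0.833 + 0.912) / (1 + 0.833·0.912) = 1.7452/1.7599 = 0.9917.
So u = 0.9917 × 3.00 × 10^8 m/s.

2.97 × 10^8 m/s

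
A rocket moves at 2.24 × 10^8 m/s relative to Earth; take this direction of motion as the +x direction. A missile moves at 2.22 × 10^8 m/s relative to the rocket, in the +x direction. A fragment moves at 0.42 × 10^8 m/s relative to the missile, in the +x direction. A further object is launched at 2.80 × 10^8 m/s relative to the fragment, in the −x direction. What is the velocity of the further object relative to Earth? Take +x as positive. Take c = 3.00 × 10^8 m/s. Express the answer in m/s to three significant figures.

Apply u = (u' + v)/(1 + u'v/c²) successively, working outward toward Earth.
(Dividing each given speed by c = 3.00 × 10^8 m/s to work in units of c.)
Start: velocity of the rocket relative to Earth = 0.7467c.
Compose with the missile (u' = 0.740 in the rocket frame): u_1 = (0.740 + 0.747) / (1 + 0.740·0.747) = 1.4867/1.5525 = 0.9576.
Compose with the fragment (u' = 0.140 in the missile frame): u_2 = (0.140 + 0.958) / (1 + 0.140·0.958) = 1.0976/1.1341 = 0.9678.
Compose with the further object (u' = -0.933 in the fragment frame): u_3 = (-0.933 + 0.968) / (1 + (-0.933)·0.968) = 0.0345/0.0967 = 0.3567.
So u = 0.3567 × 3.00 × 10^8 m/s.

+1.07 × 10^8 m/s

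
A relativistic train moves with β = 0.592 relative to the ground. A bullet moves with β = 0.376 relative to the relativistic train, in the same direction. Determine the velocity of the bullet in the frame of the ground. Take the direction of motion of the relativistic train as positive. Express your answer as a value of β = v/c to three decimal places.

β = 0.792

With v = 0.592 and u' = 0.376 (in units of c),
u = (u' + v)/(1 + u'v/c²):
u = (0.376 + 0.592) / (1 + 0.376·0.592) = 0.9680/1.2226 = 0.7918
(Galilean addition would give +0.968c.)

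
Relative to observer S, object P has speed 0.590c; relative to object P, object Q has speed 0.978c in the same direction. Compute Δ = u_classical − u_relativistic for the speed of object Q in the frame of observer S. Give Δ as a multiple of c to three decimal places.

Galilean: u_cl = 0.978 + 0.590 = 1.5680.
Relativistic: u_rel = (0.978 + 0.590) / (1 + 0.978·0.590) = 1.5680/1.5770 = 0.9943.
Δ = 1.5680 − 0.9943 = 0.5737.
(The classical prediction exceeds c; the relativistic result does not.)

Δ = 0.574c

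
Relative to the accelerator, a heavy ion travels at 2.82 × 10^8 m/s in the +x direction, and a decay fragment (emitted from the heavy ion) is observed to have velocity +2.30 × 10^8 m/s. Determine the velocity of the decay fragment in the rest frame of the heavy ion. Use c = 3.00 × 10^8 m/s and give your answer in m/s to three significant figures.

v = 0.940c, u = 0.767c.
Invert the composition law: u' = (u − v)/(1 − uv/c²).
u' = (0.767 − 0.940) / (1 − (0.767)(0.940)) = -0.1733/0.2793 = -0.6205.
u' = -0.6205 × 3.00 × 10^8 m/s.

-1.86 × 10^8 m/s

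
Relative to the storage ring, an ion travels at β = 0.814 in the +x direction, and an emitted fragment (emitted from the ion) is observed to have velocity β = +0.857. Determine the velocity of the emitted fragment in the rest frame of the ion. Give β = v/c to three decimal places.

Invert the composition law: u' = (u − v)/(1 − uv/c²).
u' = (0.857 − 0.814) / (1 − (0.857)(0.814)) = 0.0430/0.3024 = 0.1422.

β = +0.142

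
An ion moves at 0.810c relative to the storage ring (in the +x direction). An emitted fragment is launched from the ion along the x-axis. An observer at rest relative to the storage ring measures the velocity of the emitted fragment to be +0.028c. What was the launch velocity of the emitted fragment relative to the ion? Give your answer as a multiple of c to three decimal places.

-0.800c

Invert the composition law: u' = (u − v)/(1 − uv/c²).
u' = (0.028 − 0.810) / (1 − (0.028)(0.810)) = -0.7820/0.9773 = -0.8001.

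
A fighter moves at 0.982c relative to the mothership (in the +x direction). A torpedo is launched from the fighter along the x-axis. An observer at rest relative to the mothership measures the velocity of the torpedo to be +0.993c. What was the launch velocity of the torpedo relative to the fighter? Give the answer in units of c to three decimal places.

+0.442c

Invert the composition law: u' = (u − v)/(1 − uv/c²).
u' = (0.993 − 0.982) / (1 − (0.993)(0.982)) = 0.0110/0.0249 = 0.4422.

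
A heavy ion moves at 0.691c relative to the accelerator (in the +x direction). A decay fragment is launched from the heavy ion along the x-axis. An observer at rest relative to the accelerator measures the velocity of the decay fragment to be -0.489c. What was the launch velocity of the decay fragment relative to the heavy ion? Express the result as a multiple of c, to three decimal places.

Invert the composition law: u' = (u − v)/(1 − uv/c²).
u' = (-0.489 − 0.691) / (1 − (-0.489)(0.691)) = -1.1800/1.3379 = -0.8820.

-0.882c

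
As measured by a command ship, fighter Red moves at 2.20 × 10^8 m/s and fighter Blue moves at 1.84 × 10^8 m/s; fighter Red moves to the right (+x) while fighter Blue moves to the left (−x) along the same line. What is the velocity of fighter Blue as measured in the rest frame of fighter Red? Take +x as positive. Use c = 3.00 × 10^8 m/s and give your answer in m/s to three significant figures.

β_A = 0.733, β_B = -0.613 (dividing each by c = 3.00 × 10^8 m/s).
Transform to A's frame with the inverse velocity-addition law: u' = (u − v)/(1 − uv/c²), taking u = β_B and v = β_A.
u' = (-0.613 − 0.733) / (1 − (0.733)(-0.613)) = -1.3467/1.4498 = -0.9289.
u' = -0.9289 × 3.00 × 10^8 m/s.

-2.79 × 10^8 m/s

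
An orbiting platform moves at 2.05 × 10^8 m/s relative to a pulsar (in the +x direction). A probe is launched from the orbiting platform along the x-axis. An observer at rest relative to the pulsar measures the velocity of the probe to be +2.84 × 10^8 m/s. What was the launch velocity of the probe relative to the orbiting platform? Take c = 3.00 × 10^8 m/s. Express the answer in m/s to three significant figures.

v = 0.683c, u = 0.947c.
Invert the composition law: u' = (u − v)/(1 − uv/c²).
u' = (0.947 − 0.683) / (1 − (0.947)(0.683)) = 0.2633/0.3531 = 0.7458.
u' = 0.7458 × 3.00 × 10^8 m/s.

+2.24 × 10^8 m/s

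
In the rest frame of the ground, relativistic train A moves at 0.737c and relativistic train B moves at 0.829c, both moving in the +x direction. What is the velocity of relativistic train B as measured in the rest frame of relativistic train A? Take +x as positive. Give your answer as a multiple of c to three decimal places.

+0.236c

β_A = 0.737, β_B = 0.829.
Transform to A's frame with the inverse velocity-addition law: u' = (u − v)/(1 − uv/c²), taking u = β_B and v = β_A.
u' = (0.829 − 0.737) / (1 − (0.737)(0.829)) = 0.0920/0.3890 = 0.2365.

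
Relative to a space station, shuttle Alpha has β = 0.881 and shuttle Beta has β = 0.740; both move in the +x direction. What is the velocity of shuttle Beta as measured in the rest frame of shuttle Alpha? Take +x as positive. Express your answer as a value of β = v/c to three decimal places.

β = -0.405

β_A = 0.881, β_B = 0.740.
Transform to A's frame with the inverse velocity-addition law: u' = (u − v)/(1 − uv/c²), taking u = β_B and v = β_A.
u' = (0.740 − 0.881) / (1 − (0.881)(0.740)) = -0.1410/0.3481 = -0.4051.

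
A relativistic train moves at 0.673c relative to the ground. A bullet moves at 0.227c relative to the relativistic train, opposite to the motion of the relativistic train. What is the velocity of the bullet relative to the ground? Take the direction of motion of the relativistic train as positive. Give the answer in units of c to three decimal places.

With v = 0.673 and u' = -0.227 (in units of c),
u = (u' + v)/(1 + u'v/c²):
u = (-0.227 + 0.673) / (1 + (-0.227)·0.673) = 0.4460/0.8472 = 0.5264
(Galilean addition would give +0.446c.)

+0.526c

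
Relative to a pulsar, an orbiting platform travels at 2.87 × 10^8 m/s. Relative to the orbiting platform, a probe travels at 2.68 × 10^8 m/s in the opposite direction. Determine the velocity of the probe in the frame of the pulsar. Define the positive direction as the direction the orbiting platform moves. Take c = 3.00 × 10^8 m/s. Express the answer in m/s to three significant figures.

+1.31 × 10^8 m/s

In units of c (dividing by 3.00 × 10^8 m/s): v = 0.957, u' = -0.893.
u = (u' + v)/(1 + u'v/c²):
u = (-0.893 + 0.957) / (1 + (-0.893)·0.957) = 0.0633/0.1454 = 0.4356
(Galilean addition would give +0.063c.)
Converting back: u = 0.4356 × 3.00 × 10^8 m/s.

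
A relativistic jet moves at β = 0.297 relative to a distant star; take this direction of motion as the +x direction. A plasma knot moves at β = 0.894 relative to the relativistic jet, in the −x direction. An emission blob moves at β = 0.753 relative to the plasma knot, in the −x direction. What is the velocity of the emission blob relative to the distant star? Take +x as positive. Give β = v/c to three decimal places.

Apply u = (u' + v)/(1 + u'v/c²) successively, working outward toward the distant star.
Start: velocity of the relativistic jet relative to the distant star = 0.2970c.
Compose with the plasma knot (u' = -0.894 in the relativistic jet frame): u_1 = (-0.894 + 0.297) / (1 + (-0.894)·0.297) = -0.5970/0.7345 = -0.8128.
Compose with the emission blob (u' = -0.753 in the plasma knot frame): u_2 = (-0.753 + (-0.813)) / (1 + (-0.753)·(-0.813)) = -1.5658/1.6121 = -0.9713.

β = -0.971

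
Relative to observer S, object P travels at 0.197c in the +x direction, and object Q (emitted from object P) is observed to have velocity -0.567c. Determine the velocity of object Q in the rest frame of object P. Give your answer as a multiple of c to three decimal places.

Invert the composition law: u' = (u − v)/(1 − uv/c²).
u' = (-0.567 − 0.197) / (1 − (-0.567)(0.197)) = -0.7640/1.1117 = -0.6872.

-0.687c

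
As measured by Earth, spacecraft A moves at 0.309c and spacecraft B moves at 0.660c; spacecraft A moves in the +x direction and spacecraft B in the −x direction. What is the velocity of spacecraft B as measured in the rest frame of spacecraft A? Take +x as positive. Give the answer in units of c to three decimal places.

β_A = 0.309, β_B = -0.660.
Transform to A's frame with the inverse velocity-addition law: u' = (u − v)/(1 − uv/c²), taking u = β_B and v = β_A.
u' = (-0.660 − 0.309) / (1 − (0.309)(-0.660)) = -0.9690/1.2039 = -0.8049.

-0.805c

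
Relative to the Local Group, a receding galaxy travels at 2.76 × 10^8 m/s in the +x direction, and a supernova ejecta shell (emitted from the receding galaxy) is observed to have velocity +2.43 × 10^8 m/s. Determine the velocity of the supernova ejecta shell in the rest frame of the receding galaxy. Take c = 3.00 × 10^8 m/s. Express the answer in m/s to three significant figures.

-1.30 × 10^8 m/s

v = 0.920c, u = 0.810c.
Invert the composition law: u' = (u − v)/(1 − uv/c²).
u' = (0.810 − 0.920) / (1 − (0.810)(0.920)) = -0.1100/0.2548 = -0.4317.
u' = -0.4317 × 3.00 × 10^8 m/s.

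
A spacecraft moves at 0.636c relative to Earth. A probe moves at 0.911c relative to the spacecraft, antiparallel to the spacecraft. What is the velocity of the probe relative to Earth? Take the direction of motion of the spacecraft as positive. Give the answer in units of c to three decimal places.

-0.654c

With v = 0.636 and u' = -0.911 (in units of c),
u = (u' + v)/(1 + u'v/c²):
u = (-0.911 + 0.636) / (1 + (-0.911)·0.636) = -0.2750/0.4206 = -0.6538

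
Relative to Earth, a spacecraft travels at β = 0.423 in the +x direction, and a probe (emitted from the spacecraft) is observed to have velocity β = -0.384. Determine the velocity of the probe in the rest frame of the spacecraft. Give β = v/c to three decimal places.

Invert the composition law: u' = (u − v)/(1 − uv/c²).
u' = (-0.384 − 0.423) / (1 − (-0.384)(0.423)) = -0.8070/1.1624 = -0.6942.

β = -0.694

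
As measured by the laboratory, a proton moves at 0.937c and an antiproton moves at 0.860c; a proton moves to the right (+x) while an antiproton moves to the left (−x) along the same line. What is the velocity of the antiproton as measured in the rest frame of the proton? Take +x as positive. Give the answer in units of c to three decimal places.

-0.995c

β_A = 0.937, β_B = -0.860.
Transform to A's frame with the inverse velocity-addition law: u' = (u − v)/(1 − uv/c²), taking u = β_B and v = β_A.
u' = (-0.860 − 0.937) / (1 − (0.937)(-0.860)) = -1.7970/1.8058 = -0.9951.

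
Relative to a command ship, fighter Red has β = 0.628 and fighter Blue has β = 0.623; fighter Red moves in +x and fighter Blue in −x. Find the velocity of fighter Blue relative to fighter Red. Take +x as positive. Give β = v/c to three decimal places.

β = -0.899

β_A = 0.628, β_B = -0.623.
Transform to A's frame with the inverse velocity-addition law: u' = (u − v)/(1 − uv/c²), taking u = β_B and v = β_A.
u' = (-0.623 − 0.628) / (1 − (0.628)(-0.623)) = -1.2510/1.3912 = -0.8992.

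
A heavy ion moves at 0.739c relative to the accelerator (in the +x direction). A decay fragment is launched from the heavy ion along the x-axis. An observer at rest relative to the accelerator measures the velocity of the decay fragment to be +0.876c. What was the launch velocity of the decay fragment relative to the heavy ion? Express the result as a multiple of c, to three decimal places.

+0.389c

Invert the composition law: u' = (u − v)/(1 − uv/c²).
u' = (0.876 − 0.739) / (1 − (0.876)(0.739)) = 0.1370/0.3526 = 0.3885.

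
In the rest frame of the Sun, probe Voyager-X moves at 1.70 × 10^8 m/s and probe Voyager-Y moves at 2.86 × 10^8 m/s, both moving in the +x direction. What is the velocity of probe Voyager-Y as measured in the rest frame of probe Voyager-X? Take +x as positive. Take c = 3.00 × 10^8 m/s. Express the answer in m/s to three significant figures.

β_A = 0.567, β_B = 0.953 (dividing each by c = 3.00 × 10^8 m/s).
Transform to A's frame with the inverse velocity-addition law: u' = (u − v)/(1 − uv/c²), taking u = β_B and v = β_A.
u' = (0.953 − 0.567) / (1 − (0.567)(0.953)) = 0.3867/0.4598 = 0.8410.
u' = 0.8410 × 3.00 × 10^8 m/s.

+2.52 × 10^8 m/s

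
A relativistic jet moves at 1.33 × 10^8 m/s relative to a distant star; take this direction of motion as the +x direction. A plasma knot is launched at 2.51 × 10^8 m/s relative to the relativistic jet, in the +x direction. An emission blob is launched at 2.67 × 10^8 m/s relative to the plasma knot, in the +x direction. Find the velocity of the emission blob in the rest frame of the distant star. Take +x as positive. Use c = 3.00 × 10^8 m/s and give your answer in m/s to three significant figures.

2.99 × 10^8 m/s

Apply u = (u' + v)/(1 + u'v/c²) successively, working outward toward the distant star.
(Dividing each given speed by c = 3.00 × 10^8 m/s to work in units of c.)
Start: velocity of the relativistic jet relative to the distant star = 0.4433c.
Compose with the plasma knot (u' = 0.837 in the relativistic jet frame): u_1 = (0.837 + 0.443) / (1 + 0.837·0.443) = 1.2800/1.3709 = 0.9337.
Compose with the emission blob (u' = 0.890 in the plasma knot frame): u_2 = (0.890 + 0.934) / (1 + 0.890·0.934) = 1.8237/1.8310 = 0.9960.
So u = 0.9960 × 3.00 × 10^8 m/s.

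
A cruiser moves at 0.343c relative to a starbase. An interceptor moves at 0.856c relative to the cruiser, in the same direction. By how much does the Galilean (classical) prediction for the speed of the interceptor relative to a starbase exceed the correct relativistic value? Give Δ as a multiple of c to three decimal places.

Galilean: u_cl = 0.856 + 0.343 = 1.1990.
Relativistic: u_rel = (0.856 + 0.343) / (1 + 0.856·0.343) = 1.1990/1.2936 = 0.9269.
Δ = 1.1990 − 0.9269 = 0.2721.
(The classical prediction exceeds c; the relativistic result does not.)

Δ = 0.272c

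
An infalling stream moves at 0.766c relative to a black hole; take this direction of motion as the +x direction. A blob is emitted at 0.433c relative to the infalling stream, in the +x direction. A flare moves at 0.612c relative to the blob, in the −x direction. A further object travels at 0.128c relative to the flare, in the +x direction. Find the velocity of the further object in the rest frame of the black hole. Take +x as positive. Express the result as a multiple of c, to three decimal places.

Apply u = (u' + v)/(1 + u'v/c²) successively, working outward toward the black hole.
Start: velocity of the infalling stream relative to the black hole = 0.7660c.
Compose with the blob (u' = 0.433 in the infalling stream frame): u_1 = (0.433 + 0.766) / (1 + 0.433·0.766) = 1.1990/1.3317 = 0.9004.
Compose with the flare (u' = -0.612 in the blob frame): u_2 = (-0.612 + 0.900) / (1 + (-0.612)·0.900) = 0.2884/0.4490 = 0.6423.
Compose with the further object (u' = 0.128 in the flare frame): u_3 = (0.128 + 0.642) / (1 + 0.128·0.642) = 0.7703/1.0822 = 0.7118.

+0.712c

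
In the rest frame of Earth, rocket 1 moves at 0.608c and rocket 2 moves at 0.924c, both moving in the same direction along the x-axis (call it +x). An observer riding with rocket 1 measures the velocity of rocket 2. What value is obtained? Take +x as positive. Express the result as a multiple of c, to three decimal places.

β_A = 0.608, β_B = 0.924.
Transform to A's frame with the inverse velocity-addition law: u' = (u − v)/(1 − uv/c²), taking u = β_B and v = β_A.
u' = (0.924 − 0.608) / (1 − (0.608)(0.924)) = 0.3160/0.4382 = 0.7211.

+0.721c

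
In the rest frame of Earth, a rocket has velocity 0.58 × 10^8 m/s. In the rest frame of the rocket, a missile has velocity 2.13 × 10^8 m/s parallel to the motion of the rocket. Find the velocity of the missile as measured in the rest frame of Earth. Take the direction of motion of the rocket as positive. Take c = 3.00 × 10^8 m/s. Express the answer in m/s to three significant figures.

2.38 × 10^8 m/s

In units of c (dividing by 3.00 × 10^8 m/s): v = 0.193, u' = 0.710.
u = (u' + v)/(1 + u'v/c²):
u = (0.710 + 0.193) / (1 + 0.710·0.193) = 0.9033/1.1373 = 0.7943
Converting back: u = 0.7943 × 3.00 × 10^8 m/s.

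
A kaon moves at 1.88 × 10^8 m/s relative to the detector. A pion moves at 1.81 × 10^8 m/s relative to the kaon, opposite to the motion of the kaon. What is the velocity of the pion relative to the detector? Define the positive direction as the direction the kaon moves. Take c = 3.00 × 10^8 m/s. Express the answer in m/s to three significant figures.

In units of c (dividing by 3.00 × 10^8 m/s): v = 0.627, u' = -0.603.
u = (u' + v)/(1 + u'v/c²):
u = (-0.603 + 0.627) / (1 + (-0.603)·0.627) = 0.0233/0.6219 = 0.0375
(Galilean addition would give +0.023c.)
Converting back: u = 0.0375 × 3.00 × 10^8 m/s.

+1.13 × 10^7 m/s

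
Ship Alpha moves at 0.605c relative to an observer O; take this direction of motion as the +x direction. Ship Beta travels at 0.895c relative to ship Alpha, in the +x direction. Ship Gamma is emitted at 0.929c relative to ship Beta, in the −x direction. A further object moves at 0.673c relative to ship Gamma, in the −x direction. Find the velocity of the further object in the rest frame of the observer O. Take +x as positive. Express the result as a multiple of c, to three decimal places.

Apply u = (u' + v)/(1 + u'v/c²) successively, working outward toward the observer O.
Start: velocity of ship Alpha relative to the observer O = 0.6050c.
Compose with ship Beta (u' = 0.895 in ship Alpha frame): u_1 = (0.895 + 0.605) / (1 + 0.895·0.605) = 1.5000/1.5415 = 0.9731.
Compose with ship Gamma (u' = -0.929 in ship Beta frame): u_2 = (-0.929 + 0.973) / (1 + (-0.929)·0.973) = 0.0441/0.0960 = 0.4593.
Compose with the further object (u' = -0.673 in ship Gamma frame): u_3 = (-0.673 + 0.459) / (1 + (-0.673)·0.459) = -0.2137/0.6909 = -0.3093.

-0.309c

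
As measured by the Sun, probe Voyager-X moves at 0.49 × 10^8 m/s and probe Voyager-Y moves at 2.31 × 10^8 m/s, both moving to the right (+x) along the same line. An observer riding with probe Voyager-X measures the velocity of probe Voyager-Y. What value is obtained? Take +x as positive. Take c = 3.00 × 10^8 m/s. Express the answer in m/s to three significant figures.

+2.08 × 10^8 m/s

β_A = 0.163, β_B = 0.770 (dividing each by c = 3.00 × 10^8 m/s).
Transform to A's frame with the inverse velocity-addition law: u' = (u − v)/(1 − uv/c²), taking u = β_B and v = β_A.
u' = (0.770 − 0.163) / (1 − (0.163)(0.770)) = 0.6067/0.8742 = 0.6939.
u' = 0.6939 × 3.00 × 10^8 m/s.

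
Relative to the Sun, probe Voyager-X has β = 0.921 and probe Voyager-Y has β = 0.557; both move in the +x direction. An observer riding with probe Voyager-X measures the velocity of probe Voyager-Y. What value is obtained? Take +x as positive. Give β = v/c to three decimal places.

β_A = 0.921, β_B = 0.557.
Transform to A's frame with the inverse velocity-addition law: u' = (u − v)/(1 − uv/c²), taking u = β_B and v = β_A.
u' = (0.557 − 0.921) / (1 − (0.921)(0.557)) = -0.3640/0.4870 = -0.7474.

β = -0.747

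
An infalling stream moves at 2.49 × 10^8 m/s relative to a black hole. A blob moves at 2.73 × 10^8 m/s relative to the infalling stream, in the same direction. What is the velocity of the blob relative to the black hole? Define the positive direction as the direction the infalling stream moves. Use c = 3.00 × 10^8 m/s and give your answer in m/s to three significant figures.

In units of c (dividing by 3.00 × 10^8 m/s): v = 0.830, u' = 0.910.
u = (u' + v)/(1 + u'v/c²):
u = (0.910 + 0.830) / (1 + 0.910·0.830) = 1.7400/1.7553 = 0.9913
(Galilean addition would give +1.740c, exceeding c.)
Converting back: u = 0.9913 × 3.00 × 10^8 m/s.

2.97 × 10^8 m/s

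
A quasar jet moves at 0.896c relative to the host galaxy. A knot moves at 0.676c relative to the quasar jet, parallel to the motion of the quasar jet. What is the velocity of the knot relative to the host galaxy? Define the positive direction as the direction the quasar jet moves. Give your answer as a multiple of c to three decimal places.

With v = 0.896 and u' = 0.676 (in units of c),
u = (u' + v)/(1 + u'v/c²):
u = (0.676 + 0.896) / (1 + 0.676·0.896) = 1.5720/1.6057 = 0.9790

0.979c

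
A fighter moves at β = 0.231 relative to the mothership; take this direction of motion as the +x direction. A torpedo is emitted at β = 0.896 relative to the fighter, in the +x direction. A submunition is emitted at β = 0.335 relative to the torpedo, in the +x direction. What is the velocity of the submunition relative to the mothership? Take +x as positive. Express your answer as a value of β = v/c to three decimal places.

β = 0.966

Apply u = (u' + v)/(1 + u'v/c²) successively, working outward toward the mothership.
Start: velocity of the fighter relative to the mothership = 0.2310c.
Compose with the torpedo (u' = 0.896 in the fighter frame): u_1 = (0.896 + 0.231) / (1 + 0.896·0.231) = 1.1270/1.2070 = 0.9337.
Compose with the submunition (u' = 0.335 in the torpedo frame): u_2 = (0.335 + 0.934) / (1 + 0.335·0.934) = 1.2687/1.3128 = 0.9664.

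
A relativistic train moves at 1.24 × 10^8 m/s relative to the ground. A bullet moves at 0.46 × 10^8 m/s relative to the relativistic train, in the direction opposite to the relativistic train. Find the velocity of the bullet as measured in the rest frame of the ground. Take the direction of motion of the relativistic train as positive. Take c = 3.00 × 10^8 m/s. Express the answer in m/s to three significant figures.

In units of c (dividing by 3.00 × 10^8 m/s): v = 0.413, u' = -0.153.
u = (u' + v)/(1 + u'v/c²):
u = (-0.153 + 0.413) / (1 + (-0.153)·0.413) = 0.2600/0.9366 = 0.2776
Converting back: u = 0.2776 × 3.00 × 10^8 m/s.

+8.33 × 10^7 m/s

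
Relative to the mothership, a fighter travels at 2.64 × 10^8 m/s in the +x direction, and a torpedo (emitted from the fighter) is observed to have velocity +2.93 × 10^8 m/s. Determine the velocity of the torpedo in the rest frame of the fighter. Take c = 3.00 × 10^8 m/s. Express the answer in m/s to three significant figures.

v = 0.880c, u = 0.977c.
Invert the composition law: u' = (u − v)/(1 − uv/c²).
u' = (0.977 − 0.880) / (1 − (0.977)(0.880)) = 0.0967/0.1405 = 0.6879.
u' = 0.6879 × 3.00 × 10^8 m/s.

+2.06 × 10^8 m/s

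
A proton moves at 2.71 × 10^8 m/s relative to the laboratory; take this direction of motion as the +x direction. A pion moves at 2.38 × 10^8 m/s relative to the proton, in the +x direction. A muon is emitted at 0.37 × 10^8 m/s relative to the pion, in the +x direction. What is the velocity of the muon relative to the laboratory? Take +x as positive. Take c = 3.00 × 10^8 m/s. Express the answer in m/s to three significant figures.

2.97 × 10^8 m/s

Apply u = (u' + v)/(1 + u'v/c²) successively, working outward toward the laboratory.
(Dividing each given speed by c = 3.00 × 10^8 m/s to work in units of c.)
Start: velocity of the proton relative to the laboratory = 0.9033c.
Compose with the pion (u' = 0.793 in the proton frame): u_1 = (0.793 + 0.903) / (1 + 0.793·0.903) = 1.6967/1.7166 = 0.9884.
Compose with the muon (u' = 0.123 in the pion frame): u_2 = (0.123 + 0.988) / (1 + 0.123·0.988) = 1.1117/1.1219 = 0.9909.
So u = 0.9909 × 3.00 × 10^8 m/s.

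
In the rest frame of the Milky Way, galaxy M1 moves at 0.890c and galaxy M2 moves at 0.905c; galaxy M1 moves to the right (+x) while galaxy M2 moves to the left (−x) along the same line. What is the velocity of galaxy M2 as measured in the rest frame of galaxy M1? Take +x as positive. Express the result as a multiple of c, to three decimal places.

-0.994c

β_A = 0.890, β_B = -0.905.
Transform to A's frame with the inverse velocity-addition law: u' = (u − v)/(1 − uv/c²), taking u = β_B and v = β_A.
u' = (-0.905 − 0.890) / (1 − (0.890)(-0.905)) = -1.7950/1.8054 = -0.9942.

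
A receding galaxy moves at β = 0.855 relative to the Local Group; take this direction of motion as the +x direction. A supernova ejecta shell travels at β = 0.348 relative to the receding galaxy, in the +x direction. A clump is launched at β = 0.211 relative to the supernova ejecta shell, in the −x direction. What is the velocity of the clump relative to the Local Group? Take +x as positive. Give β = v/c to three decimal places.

β = +0.890

Apply u = (u' + v)/(1 + u'v/c²) successively, working outward toward the Local Group.
Start: velocity of the receding galaxy relative to the Local Group = 0.8550c.
Compose with the supernova ejecta shell (u' = 0.348 in the receding galaxy frame): u_1 = (0.348 + 0.855) / (1 + 0.348·0.855) = 1.2030/1.2975 = 0.9271.
Compose with the clump (u' = -0.211 in the supernova ejecta shell frame): u_2 = (-0.211 + 0.927) / (1 + (-0.211)·0.927) = 0.7161/0.8044 = 0.8903.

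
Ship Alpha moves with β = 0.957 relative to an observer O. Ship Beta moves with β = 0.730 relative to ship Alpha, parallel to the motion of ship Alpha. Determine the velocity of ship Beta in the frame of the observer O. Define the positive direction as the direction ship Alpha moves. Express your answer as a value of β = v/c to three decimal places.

β = 0.993

With v = 0.957 and u' = 0.730 (in units of c),
u = (u' + v)/(1 + u'v/c²):
u = (0.730 + 0.957) / (1 + 0.730·0.957) = 1.6870/1.6986 = 0.9932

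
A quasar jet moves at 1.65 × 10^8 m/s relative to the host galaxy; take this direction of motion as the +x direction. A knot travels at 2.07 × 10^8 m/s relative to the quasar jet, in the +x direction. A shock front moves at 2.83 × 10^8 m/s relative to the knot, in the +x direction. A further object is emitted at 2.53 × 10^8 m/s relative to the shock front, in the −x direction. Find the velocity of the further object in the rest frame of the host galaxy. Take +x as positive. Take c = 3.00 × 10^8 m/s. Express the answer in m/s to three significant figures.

+2.89 × 10^8 m/s

Apply u = (u' + v)/(1 + u'v/c²) successively, working outward toward the host galaxy.
(Dividing each given speed by c = 3.00 × 10^8 m/s to work in units of c.)
Start: velocity of the quasar jet relative to the host galaxy = 0.5500c.
Compose with the knot (u' = 0.690 in the quasar jet frame): u_1 = (0.690 + 0.550) / (1 + 0.690·0.550) = 1.2400/1.3795 = 0.8989.
Compose with the shock front (u' = 0.943 in the knot frame): u_2 = (0.943 + 0.899) / (1 + 0.943·0.899) = 1.8422/1.8479 = 0.9969.
Compose with the further object (u' = -0.843 in the shock front frame): u_3 = (-0.843 + 0.997) / (1 + (-0.843)·0.997) = 0.1536/0.1593 = 0.9641.
So u = 0.9641 × 3.00 × 10^8 m/s.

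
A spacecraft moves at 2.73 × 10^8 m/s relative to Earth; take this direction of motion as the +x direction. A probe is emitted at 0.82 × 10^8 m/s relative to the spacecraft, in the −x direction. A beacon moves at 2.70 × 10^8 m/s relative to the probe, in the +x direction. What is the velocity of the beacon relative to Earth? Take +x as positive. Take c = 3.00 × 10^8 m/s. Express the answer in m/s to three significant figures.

+2.97 × 10^8 m/s

Apply u = (u' + v)/(1 + u'v/c²) successively, working outward toward Earth.
(Dividing each given speed by c = 3.00 × 10^8 m/s to work in units of c.)
Start: velocity of the spacecraft relative to Earth = 0.9100c.
Compose with the probe (u' = -0.273 in the spacecraft frame): u_1 = (-0.273 + 0.910) / (1 + (-0.273)·0.910) = 0.6367/0.7513 = 0.8475.
Compose with the beacon (u' = 0.900 in the probe frame): u_2 = (0.900 + 0.847) / (1 + 0.900·0.847) = 1.7475/1.7627 = 0.9913.
So u = 0.9913 × 3.00 × 10^8 m/s.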